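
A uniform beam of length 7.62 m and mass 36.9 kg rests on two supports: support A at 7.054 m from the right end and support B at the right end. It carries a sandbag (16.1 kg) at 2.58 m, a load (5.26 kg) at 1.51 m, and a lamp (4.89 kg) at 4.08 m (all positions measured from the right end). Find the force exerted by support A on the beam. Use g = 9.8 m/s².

R_A ≈ 292 N

Taking torques about support B:
Beam weight: 36.9 × 9.8 = 361.6 N down at 3.81 m → arm 3.81 m, τ = 361.6 × 3.81 = 1378 N·m counterclockwise.
Sandbag: 16.1 × 9.8 = 157.8 N down at 2.58 m → arm 2.58 m, τ = 157.8 × 2.58 = 407.1 N·m counterclockwise.
Load: 5.26 × 9.8 = 51.55 N down at 1.51 m → arm 1.51 m, τ = 51.55 × 1.51 = 77.84 N·m counterclockwise.
Lamp: 4.89 × 9.8 = 47.92 N down at 4.08 m → arm 4.08 m, τ = 47.92 × 4.08 = 195.5 N·m counterclockwise.
Net load moment about support B = 2058 N·m counterclockwise.
Reaction R at support A is upward at 7.054 m, arm 7.054 m → moment R × 7.054 clockwise.
Στ = 0 ⇒ R × 7.054 = 2058 ⇒ R = 292 N.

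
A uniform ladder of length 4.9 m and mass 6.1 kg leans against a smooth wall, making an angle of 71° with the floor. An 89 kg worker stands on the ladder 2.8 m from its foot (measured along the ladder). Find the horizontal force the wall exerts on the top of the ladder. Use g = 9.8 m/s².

N_wall ≈ 182 N

Taking torques about the foot of the ladder:
Ladder weight 6.1×9.8 = 59.78 N acts at 2.45 m along the ladder; its horizontal arm is 2.45·cos71° = 0.7976 m → τ = 47.68 N·m clockwise.
Worker: 89×9.8 = 872.2 N at 2.8 m → arm 0.9116 m → τ = 795.1 N·m clockwise.
Wall normal N acts horizontally at the top; its moment arm is the height L sinθ = 4.9·sin71° = 4.633 m, counterclockwise.
Balancing moments: N × 4.633 = 842.8, giving N = 182 N.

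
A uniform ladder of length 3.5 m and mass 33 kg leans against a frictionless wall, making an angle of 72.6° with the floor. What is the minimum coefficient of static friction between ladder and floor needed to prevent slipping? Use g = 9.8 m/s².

About the foot of the ladder:
Ladder weight 33×9.8 = 323.4 N acts at 1.75 m along the ladder; its horizontal arm is 1.75·cos72.6° = 0.5233 m → τ = 169.2 N·m clockwise.
Wall normal N acts horizontally at the top; its moment arm is the height L sinθ = 3.5·sin72.6° = 3.34 m, counterclockwise.
Setting net torque to zero: N × 3.34 = 169.2 → N = 50.66 N.
ΣFx = 0 ⇒ f = N_wall = 50.66 N. ΣFy = 0 ⇒ N_floor = 323.4 N.
μ_min = f / N_floor = 50.66 / 323.4 = 0.157.

μ_min ≈ 0.157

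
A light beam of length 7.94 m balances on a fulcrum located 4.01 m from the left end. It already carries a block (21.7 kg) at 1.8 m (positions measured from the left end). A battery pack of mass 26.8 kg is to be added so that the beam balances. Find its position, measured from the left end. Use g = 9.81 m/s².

x ≈ 5.8 m from the left end

Taking torques about the fulcrum (at 4.01 m from the left end):
Block: 21.7 × 9.81 = 212.9 N down at 1.8 m → arm 2.21 m, τ = 212.9 × 2.21 = 470.5 N·m counterclockwise.
Net moment of existing loads = 470.5 N·m counterclockwise.
The battery pack weighs 26.8 × 9.81 = 262.9 N and must supply an equal clockwise moment, so its lever arm about the fulcrum is 470.5 / 262.9 = 1.79 m.
That puts it at 4.01 + 1.79 = 5.8 m from the left end.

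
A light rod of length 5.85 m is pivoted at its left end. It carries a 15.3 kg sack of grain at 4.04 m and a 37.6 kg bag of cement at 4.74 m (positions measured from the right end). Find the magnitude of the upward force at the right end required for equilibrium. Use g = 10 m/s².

Sum moments about the left end (the unknown pivot reaction has zero arm there).
Sack of grain: 15.3 × 10 = 153 N down at 4.04 m → arm 1.81 m, τ = 153 × 1.81 = 276.9 N·m clockwise.
Bag of cement: 37.6 × 10 = 376 N down at 4.74 m → arm 1.11 m, τ = 376 × 1.11 = 417.4 N·m clockwise.
Net moment of the loads = 694.3 N·m clockwise.
The upward force F acts at the right end, arm 5.85 m, giving F × 5.85 counterclockwise.
Στ = 0 ⇒ F × 5.85 = 694.3 ⇒ F = 694.3 / 5.85 = 119 N.

F ≈ 119 N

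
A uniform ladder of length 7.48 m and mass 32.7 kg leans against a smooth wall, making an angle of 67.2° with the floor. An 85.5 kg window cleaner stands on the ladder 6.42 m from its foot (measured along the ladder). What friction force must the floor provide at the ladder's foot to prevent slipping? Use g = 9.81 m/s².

f ≈ 370 N

Taking torques about the foot of the ladder:
Ladder weight 32.7×9.81 = 320.8 N acts at 3.74 m along the ladder; its horizontal arm is 3.74·cos67.2° = 1.449 m → τ = 464.8 N·m clockwise.
Window cleaner: 85.5×9.81 = 838.8 N at 6.42 m → arm 2.488 m → τ = 2087 N·m clockwise.
Wall normal N acts horizontally at the top; its moment arm is the height L sinθ = 7.48·sin67.2° = 6.896 m, counterclockwise.
For rotational equilibrium, N × 6.896 = 2552, so N = 370 N.
ΣFx = 0: friction at the foot balances the wall's push, so f = N_wall = 370 N.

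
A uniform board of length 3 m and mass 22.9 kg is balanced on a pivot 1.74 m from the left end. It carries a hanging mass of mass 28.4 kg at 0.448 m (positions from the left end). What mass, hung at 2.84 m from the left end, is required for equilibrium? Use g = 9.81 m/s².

Choose the pivot (at 1.74 m from the left end) as the axis so the support reaction has zero arm there.
Beam weight: 22.9 × 9.81 = 224.6 N down at 1.5 m → arm 0.24 m, τ = 224.6 × 0.24 = 53.9 N·m counterclockwise.
Hanging mass: 28.4 × 9.81 = 278.6 N down at 0.448 m → arm 1.292 m, τ = 278.6 × 1.292 = 360 N·m counterclockwise.
Net moment of known loads = 413.9 N·m counterclockwise.
An unknown mass m at 2.84 m has arm 1.1 m; its moment is m·g·1.1 clockwise.
For rotational equilibrium, m × 9.81 × 1.1 = 413.9, so m = 413.9 / (9.81 × 1.1) = 38.4 kg.

m ≈ 38.4 kg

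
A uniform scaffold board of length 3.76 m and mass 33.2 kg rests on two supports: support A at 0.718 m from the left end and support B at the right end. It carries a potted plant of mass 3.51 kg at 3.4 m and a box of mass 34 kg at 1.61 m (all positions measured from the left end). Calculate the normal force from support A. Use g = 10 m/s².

R_A ≈ 450 N

About support B:
Beam weight: 33.2 × 10 = 332 N down at 1.88 m → arm 1.88 m, τ = 332 × 1.88 = 624.2 N·m counterclockwise.
Potted plant: 3.51 × 10 = 35.1 N down at 3.4 m → arm 0.36 m, τ = 35.1 × 0.36 = 12.64 N·m counterclockwise.
Box: 34 × 10 = 340 N down at 1.61 m → arm 2.15 m, τ = 340 × 2.15 = 731 N·m counterclockwise.
Net load moment about support B = 1368 N·m counterclockwise.
Reaction R at support A is upward at 0.718 m, arm 3.042 m → moment R × 3.042 clockwise.
For rotational equilibrium, R × 3.042 = 1368, so R = 450 N.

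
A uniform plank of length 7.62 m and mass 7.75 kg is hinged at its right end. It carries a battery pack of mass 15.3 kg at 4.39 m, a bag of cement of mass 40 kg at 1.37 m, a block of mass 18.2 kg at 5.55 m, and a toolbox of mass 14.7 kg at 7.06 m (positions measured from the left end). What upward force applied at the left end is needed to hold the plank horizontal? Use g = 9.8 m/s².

F ≈ 482 N

Choose the right end as the axis so the unknown pivot reaction has zero arm there.
Beam weight: 7.75 × 9.8 = 75.95 N down at 3.81 m → arm 3.81 m, τ = 75.95 × 3.81 = 289.4 N·m counterclockwise.
Battery pack: 15.3 × 9.8 = 149.9 N down at 4.39 m → arm 3.23 m, τ = 149.9 × 3.23 = 484.2 N·m counterclockwise.
Bag of cement: 40 × 9.8 = 392 N down at 1.37 m → arm 6.25 m, τ = 392 × 6.25 = 2450 N·m counterclockwise.
Block: 18.2 × 9.8 = 178.4 N down at 5.55 m → arm 2.07 m, τ = 178.4 × 2.07 = 369.3 N·m counterclockwise.
Toolbox: 14.7 × 9.8 = 144.1 N down at 7.06 m → arm 0.56 m, τ = 144.1 × 0.56 = 80.7 N·m counterclockwise.
Net moment of the loads = 3674 N·m counterclockwise.
The upward force F acts at the left end, arm 7.62 m, giving F × 7.62 clockwise.
For rotational equilibrium, F × 7.62 = 3674, so F = 3674 / 7.62 = 482 N.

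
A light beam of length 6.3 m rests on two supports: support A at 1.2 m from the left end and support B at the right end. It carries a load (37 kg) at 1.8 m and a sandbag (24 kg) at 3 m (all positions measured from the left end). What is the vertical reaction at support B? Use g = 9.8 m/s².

About support A:
Load: 37 × 9.8 = 362.6 N down at 1.8 m → arm 0.6 m, τ = 362.6 × 0.6 = 217.6 N·m clockwise.
Sandbag: 24 × 9.8 = 235.2 N down at 3 m → arm 1.8 m, τ = 235.2 × 1.8 = 423.4 N·m clockwise.
Net load moment about support A = 641 N·m clockwise.
Reaction R at support B is upward at 6.3 m, arm 5.1 m → moment R × 5.1 counterclockwise.
Setting net torque to zero: R × 5.1 = 641 → R = 126 N.

R_B ≈ 126 N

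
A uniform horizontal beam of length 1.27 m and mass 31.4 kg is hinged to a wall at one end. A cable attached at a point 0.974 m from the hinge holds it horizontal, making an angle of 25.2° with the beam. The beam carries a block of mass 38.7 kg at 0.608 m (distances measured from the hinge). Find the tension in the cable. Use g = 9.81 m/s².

About the hinge:
Beam weight: 31.4 × 9.81 = 308 N down at 0.635 m → arm 0.635 m, τ = 308 × 0.635 = 195.6 N·m clockwise.
Block: 38.7 × 9.81 = 379.6 N down at 0.608 m → arm 0.608 m, τ = 379.6 × 0.608 = 230.8 N·m clockwise.
Total clockwise load moment = 426.4 N·m.
The cable tension T acts at 0.974 m; only its component perpendicular to the beam, T sinθ, produces torque. sin 25.2° = 0.4258.
For rotational equilibrium, T × 0.974 × 0.4258 = 426.4, so T = 426.4 / 0.4147 = 1030 N.

T ≈ 1030 N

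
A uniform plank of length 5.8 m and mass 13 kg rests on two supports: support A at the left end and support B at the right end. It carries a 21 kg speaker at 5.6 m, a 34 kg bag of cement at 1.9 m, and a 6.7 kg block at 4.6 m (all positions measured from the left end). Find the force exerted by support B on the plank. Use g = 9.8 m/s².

R_B ≈ 424 N

Take moments about support A.
Beam weight: 13 × 9.8 = 127.4 N down at 2.9 m → arm 2.9 m, τ = 127.4 × 2.9 = 369.5 N·m clockwise.
Speaker: 21 × 9.8 = 205.8 N down at 5.6 m → arm 5.6 m, τ = 205.8 × 5.6 = 1152 N·m clockwise.
Bag of cement: 34 × 9.8 = 333.2 N down at 1.9 m → arm 1.9 m, τ = 333.2 × 1.9 = 633.1 N·m clockwise.
Block: 6.7 × 9.8 = 65.66 N down at 4.6 m → arm 4.6 m, τ = 65.66 × 4.6 = 302 N·m clockwise.
Net load moment about support A = 2457 N·m clockwise.
Reaction R at support B is upward at 5.8 m, arm 5.8 m → moment R × 5.8 counterclockwise.
Στ = 0 ⇒ R × 5.8 = 2457 ⇒ R = 424 N.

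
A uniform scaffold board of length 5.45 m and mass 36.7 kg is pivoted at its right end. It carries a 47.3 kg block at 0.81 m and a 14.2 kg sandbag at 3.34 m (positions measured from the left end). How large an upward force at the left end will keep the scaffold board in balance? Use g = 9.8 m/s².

F ≈ 628 N

Taking torques about the right end:
Beam weight: 36.7 × 9.8 = 359.7 N down at 2.725 m → arm 2.725 m, τ = 359.7 × 2.725 = 980.2 N·m counterclockwise.
Block: 47.3 × 9.8 = 463.5 N down at 0.81 m → arm 4.64 m, τ = 463.5 × 4.64 = 2151 N·m counterclockwise.
Sandbag: 14.2 × 9.8 = 139.2 N down at 3.34 m → arm 2.11 m, τ = 139.2 × 2.11 = 293.7 N·m counterclockwise.
Net moment of the loads = 3425 N·m counterclockwise.
The upward force F acts at the left end, arm 5.45 m, giving F × 5.45 clockwise.
Setting net torque to zero: F × 5.45 = 3425 → F = 3425 / 5.45 = 628 N.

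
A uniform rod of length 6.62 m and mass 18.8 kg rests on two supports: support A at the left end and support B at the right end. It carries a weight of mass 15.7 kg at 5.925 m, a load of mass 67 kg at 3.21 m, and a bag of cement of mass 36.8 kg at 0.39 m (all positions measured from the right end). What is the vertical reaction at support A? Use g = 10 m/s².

R_A ≈ 581 N

Take moments about support B.
Beam weight: 18.8 × 10 = 188 N down at 3.31 m → arm 3.31 m, τ = 188 × 3.31 = 622.3 N·m counterclockwise.
Weight: 15.7 × 10 = 157 N down at 5.925 m → arm 5.925 m, τ = 157 × 5.925 = 930.2 N·m counterclockwise.
Load: 67 × 10 = 670 N down at 3.21 m → arm 3.21 m, τ = 670 × 3.21 = 2151 N·m counterclockwise.
Bag of cement: 36.8 × 10 = 368 N down at 0.39 m → arm 0.39 m, τ = 368 × 0.39 = 143.5 N·m counterclockwise.
Net load moment about support B = 3847 N·m counterclockwise.
Reaction R at support A is upward at 6.62 m, arm 6.62 m → moment R × 6.62 clockwise.
For rotational equilibrium, R × 6.62 = 3847, so R = 581 N.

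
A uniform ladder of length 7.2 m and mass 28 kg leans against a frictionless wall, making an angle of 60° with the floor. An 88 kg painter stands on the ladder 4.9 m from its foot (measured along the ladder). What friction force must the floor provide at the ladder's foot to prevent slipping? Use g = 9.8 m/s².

f ≈ 418 N

About the foot of the ladder:
Ladder weight 28×9.8 = 274.4 N acts at 3.6 m along the ladder; its horizontal arm is 3.6·cos60° = 1.8 m → τ = 493.9 N·m clockwise.
Painter: 88×9.8 = 862.4 N at 4.9 m → arm 2.45 m → τ = 2113 N·m clockwise.
Wall normal N acts horizontally at the top; its moment arm is the height L sinθ = 7.2·sin60° = 6.235 m, counterclockwise.
Στ = 0 ⇒ N × 6.235 = 2607 ⇒ N = 418 N.
ΣFx = 0: friction at the foot balances the wall's push, so f = N_wall = 418 N.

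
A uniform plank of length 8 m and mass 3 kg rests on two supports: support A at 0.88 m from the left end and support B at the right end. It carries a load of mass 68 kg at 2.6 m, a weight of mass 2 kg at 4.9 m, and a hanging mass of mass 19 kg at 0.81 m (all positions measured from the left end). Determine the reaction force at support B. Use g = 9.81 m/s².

Taking torques about support A:
Beam weight: 3 × 9.81 = 29.43 N down at 4 m → arm 3.12 m, τ = 29.43 × 3.12 = 91.82 N·m clockwise.
Load: 68 × 9.81 = 667.1 N down at 2.6 m → arm 1.72 m, τ = 667.1 × 1.72 = 1147 N·m clockwise.
Weight: 2 × 9.81 = 19.62 N down at 4.9 m → arm 4.02 m, τ = 19.62 × 4.02 = 78.87 N·m clockwise.
Hanging mass: 19 × 9.81 = 186.4 N down at 0.81 m → arm 0.07 m, τ = 186.4 × 0.07 = 13.05 N·m counterclockwise.
Net load moment about support A = 1305 N·m clockwise.
Reaction R at support B is upward at 8 m, arm 7.12 m → moment R × 7.12 counterclockwise.
Στ = 0 ⇒ R × 7.12 = 1305 ⇒ R = 183 N.

R_B ≈ 183 N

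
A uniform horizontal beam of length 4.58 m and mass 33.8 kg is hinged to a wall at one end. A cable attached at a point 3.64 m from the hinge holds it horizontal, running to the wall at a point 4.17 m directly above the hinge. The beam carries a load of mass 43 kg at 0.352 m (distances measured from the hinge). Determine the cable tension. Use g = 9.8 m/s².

T ≈ 331 N

Take moments about the hinge.
Beam weight: 33.8 × 9.8 = 331.2 N down at 2.29 m → arm 2.29 m, τ = 331.2 × 2.29 = 758.4 N·m clockwise.
Load: 43 × 9.8 = 421.4 N down at 0.352 m → arm 0.352 m, τ = 421.4 × 0.352 = 148.3 N·m clockwise.
Total clockwise load moment = 906.7 N·m.
The cable tension T acts at 3.64 m; only its component perpendicular to the beam, T sinθ, produces torque. sinθ = h/√(h²+d²) = 4.17/√(4.17²+3.64²) = 0.7534.
Balancing moments: T × 3.64 × 0.7534 = 906.7, giving T = 906.7 / 2.742 = 331 N.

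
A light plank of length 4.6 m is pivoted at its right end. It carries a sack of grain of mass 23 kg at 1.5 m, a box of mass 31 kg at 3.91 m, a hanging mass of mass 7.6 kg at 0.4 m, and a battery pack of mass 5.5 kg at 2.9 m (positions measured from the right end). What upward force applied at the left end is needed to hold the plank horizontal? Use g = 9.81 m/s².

F ≈ 373 N

Choose the right end as the axis so the unknown pivot reaction has zero arm there.
Sack of grain: 23 × 9.81 = 225.6 N down at 1.5 m → arm 1.5 m, τ = 225.6 × 1.5 = 338.4 N·m counterclockwise.
Box: 31 × 9.81 = 304.1 N down at 3.91 m → arm 3.91 m, τ = 304.1 × 3.91 = 1189 N·m counterclockwise.
Hanging mass: 7.6 × 9.81 = 74.56 N down at 0.4 m → arm 0.4 m, τ = 74.56 × 0.4 = 29.82 N·m counterclockwise.
Battery pack: 5.5 × 9.81 = 53.96 N down at 2.9 m → arm 2.9 m, τ = 53.96 × 2.9 = 156.5 N·m counterclockwise.
Net moment of the loads = 1714 N·m counterclockwise.
The upward force F acts at the left end, arm 4.6 m, giving F × 4.6 clockwise.
Στ = 0 ⇒ F × 4.6 = 1714 ⇒ F = 1714 / 4.6 = 373 N.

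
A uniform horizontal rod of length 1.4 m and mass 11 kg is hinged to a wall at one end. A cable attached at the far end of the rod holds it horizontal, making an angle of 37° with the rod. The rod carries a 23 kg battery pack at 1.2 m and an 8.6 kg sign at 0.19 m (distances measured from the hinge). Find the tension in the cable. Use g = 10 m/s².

T ≈ 438 N

Choose the hinge as the axis so the unknown hinge reaction has zero arm there.
Beam weight: 11 × 10 = 110 N down at 0.7 m → arm 0.7 m, τ = 110 × 0.7 = 77 N·m clockwise.
Battery pack: 23 × 10 = 230 N down at 1.2 m → arm 1.2 m, τ = 230 × 1.2 = 276 N·m clockwise.
Sign: 8.6 × 10 = 86 N down at 0.19 m → arm 0.19 m, τ = 86 × 0.19 = 16.34 N·m clockwise.
Total clockwise load moment = 369.3 N·m.
The cable tension T acts at 1.4 m; only its component perpendicular to the rod, T sinθ, produces torque. sin 37° = 0.6018.
Setting net torque to zero: T × 1.4 × 0.6018 = 369.3 → T = 369.3 / 0.8425 = 438 N.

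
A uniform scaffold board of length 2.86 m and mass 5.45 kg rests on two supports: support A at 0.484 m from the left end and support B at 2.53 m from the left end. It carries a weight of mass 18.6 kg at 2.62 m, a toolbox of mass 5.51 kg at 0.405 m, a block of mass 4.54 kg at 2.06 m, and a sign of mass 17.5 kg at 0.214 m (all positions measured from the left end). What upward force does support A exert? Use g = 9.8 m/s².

Take moments about support B.
Beam weight: 5.45 × 9.8 = 53.41 N down at 1.43 m → arm 1.1 m, τ = 53.41 × 1.1 = 58.75 N·m counterclockwise.
Weight: 18.6 × 9.8 = 182.3 N down at 2.62 m → arm 0.09 m, τ = 182.3 × 0.09 = 16.41 N·m clockwise.
Toolbox: 5.51 × 9.8 = 54 N down at 0.405 m → arm 2.125 m, τ = 54 × 2.125 = 114.8 N·m counterclockwise.
Block: 4.54 × 9.8 = 44.49 N down at 2.06 m → arm 0.47 m, τ = 44.49 × 0.47 = 20.91 N·m counterclockwise.
Sign: 17.5 × 9.8 = 171.5 N down at 0.214 m → arm 2.316 m, τ = 171.5 × 2.316 = 397.2 N·m counterclockwise.
Net load moment about support B = 575.2 N·m counterclockwise.
Reaction R at support A is upward at 0.484 m, arm 2.046 m → moment R × 2.046 clockwise.
For rotational equilibrium, R × 2.046 = 575.2, so R = 281 N.

R_A ≈ 281 N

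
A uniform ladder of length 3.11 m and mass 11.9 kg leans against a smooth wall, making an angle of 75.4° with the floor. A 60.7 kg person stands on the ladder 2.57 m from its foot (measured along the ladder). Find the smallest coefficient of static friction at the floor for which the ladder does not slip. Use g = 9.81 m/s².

μ_min ≈ 0.201

Sum moments about the foot of the ladder (the floor normal and friction both act there and drop out).
Ladder weight 11.9×9.81 = 116.7 N acts at 1.555 m along the ladder; its horizontal arm is 1.555·cos75.4° = 0.392 m → τ = 45.75 N·m clockwise.
Person: 60.7×9.81 = 595.5 N at 2.57 m → arm 0.6478 m → τ = 385.8 N·m clockwise.
Wall normal N acts horizontally at the top; its moment arm is the height L sinθ = 3.11·sin75.4° = 3.01 m, counterclockwise.
Στ = 0 ⇒ N × 3.01 = 431.6 ⇒ N = 143.4 N.
ΣFx = 0 ⇒ f = N_wall = 143.4 N. ΣFy = 0 ⇒ N_floor = 712.2 N.
μ_min = f / N_floor = 143.4 / 712.2 = 0.201.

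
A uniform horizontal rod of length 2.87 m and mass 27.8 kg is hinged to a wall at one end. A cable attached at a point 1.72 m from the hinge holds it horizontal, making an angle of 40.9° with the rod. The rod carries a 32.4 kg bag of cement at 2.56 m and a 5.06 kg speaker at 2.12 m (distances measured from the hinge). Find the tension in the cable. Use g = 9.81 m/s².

T ≈ 1160 N

Choose the hinge as the axis so the unknown hinge reaction has zero arm there.
Beam weight: 27.8 × 9.81 = 272.7 N down at 1.435 m → arm 1.435 m, τ = 272.7 × 1.435 = 391.3 N·m clockwise.
Bag of cement: 32.4 × 9.81 = 317.8 N down at 2.56 m → arm 2.56 m, τ = 317.8 × 2.56 = 813.6 N·m clockwise.
Speaker: 5.06 × 9.81 = 49.64 N down at 2.12 m → arm 2.12 m, τ = 49.64 × 2.12 = 105.2 N·m clockwise.
Total clockwise load moment = 1310 N·m.
The cable tension T acts at 1.72 m; only its component perpendicular to the rod, T sinθ, produces torque. sin 40.9° = 0.6547.
Balancing moments: T × 1.72 × 0.6547 = 1310, giving T = 1310 / 1.126 = 1160 N.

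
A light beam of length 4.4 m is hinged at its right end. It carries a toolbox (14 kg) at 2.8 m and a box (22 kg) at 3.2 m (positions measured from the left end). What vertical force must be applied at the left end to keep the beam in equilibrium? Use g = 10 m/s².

F ≈ 111 N

Take moments about the right end.
Toolbox: 14 × 10 = 140 N down at 2.8 m → arm 1.6 m, τ = 140 × 1.6 = 224 N·m counterclockwise.
Box: 22 × 10 = 220 N down at 3.2 m → arm 1.2 m, τ = 220 × 1.2 = 264 N·m counterclockwise.
Net moment of the loads = 488 N·m counterclockwise.
The upward force F acts at the left end, arm 4.4 m, giving F × 4.4 clockwise.
For rotational equilibrium, F × 4.4 = 488, so F = 488 / 4.4 = 111 N.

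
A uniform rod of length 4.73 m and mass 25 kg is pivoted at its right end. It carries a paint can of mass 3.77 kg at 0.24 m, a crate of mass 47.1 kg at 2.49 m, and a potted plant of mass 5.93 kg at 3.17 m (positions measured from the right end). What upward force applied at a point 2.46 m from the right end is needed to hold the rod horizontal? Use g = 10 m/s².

F ≈ 797 N

Sum moments about the right end (the unknown pivot reaction has zero arm there).
Beam weight: 25 × 10 = 250 N down at 2.365 m → arm 2.365 m, τ = 250 × 2.365 = 591.2 N·m counterclockwise.
Paint can: 3.77 × 10 = 37.7 N down at 0.24 m → arm 0.24 m, τ = 37.7 × 0.24 = 9.048 N·m counterclockwise.
Crate: 47.1 × 10 = 471 N down at 2.49 m → arm 2.49 m, τ = 471 × 2.49 = 1173 N·m counterclockwise.
Potted plant: 5.93 × 10 = 59.3 N down at 3.17 m → arm 3.17 m, τ = 59.3 × 3.17 = 188 N·m counterclockwise.
Net moment of the loads = 1961 N·m counterclockwise.
The upward force F acts at a point 2.46 m from the right end, arm 2.46 m, giving F × 2.46 clockwise.
For rotational equilibrium, F × 2.46 = 1961, so F = 1961 / 2.46 = 797 N.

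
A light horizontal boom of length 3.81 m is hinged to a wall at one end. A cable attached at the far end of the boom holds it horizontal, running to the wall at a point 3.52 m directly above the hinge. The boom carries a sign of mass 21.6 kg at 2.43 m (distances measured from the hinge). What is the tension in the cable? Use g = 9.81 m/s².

Choose the hinge as the axis so the unknown hinge reaction has zero arm there.
Sign: 21.6 × 9.81 = 211.9 N down at 2.43 m → arm 2.43 m, τ = 211.9 × 2.43 = 514.9 N·m clockwise.
Total clockwise load moment = 514.9 N·m.
The cable tension T acts at 3.81 m; only its component perpendicular to the boom, T sinθ, produces torque. sinθ = h/√(h²+d²) = 3.52/√(3.52²+3.81²) = 0.6786.
Balancing moments: T × 3.81 × 0.6786 = 514.9, giving T = 514.9 / 2.585 = 199 N.

T ≈ 199 N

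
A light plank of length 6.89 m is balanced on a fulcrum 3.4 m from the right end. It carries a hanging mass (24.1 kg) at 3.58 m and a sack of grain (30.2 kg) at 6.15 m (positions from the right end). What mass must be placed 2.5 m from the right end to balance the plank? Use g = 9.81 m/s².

Choose the fulcrum (at 3.4 m from the right end) as the axis so the support reaction has zero arm there.
Hanging mass: 24.1 × 9.81 = 236.4 N down at 3.58 m → arm 0.18 m, τ = 236.4 × 0.18 = 42.55 N·m counterclockwise.
Sack of grain: 30.2 × 9.81 = 296.3 N down at 6.15 m → arm 2.75 m, τ = 296.3 × 2.75 = 814.8 N·m counterclockwise.
Net moment of known loads = 857.3 N·m counterclockwise.
An unknown mass m at 2.5 m has arm 0.9 m; its moment is m·g·0.9 clockwise.
Setting net torque to zero: m × 9.81 × 0.9 = 857.3 → m = 857.3 / (9.81 × 0.9) = 97.1 kg.

m ≈ 97.1 kg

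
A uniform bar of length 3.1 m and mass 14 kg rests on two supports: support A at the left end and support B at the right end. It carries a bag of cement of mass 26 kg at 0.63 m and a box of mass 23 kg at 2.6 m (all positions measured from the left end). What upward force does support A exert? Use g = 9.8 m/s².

Choose support B as the axis so its reaction then has zero moment arm.
Beam weight: 14 × 9.8 = 137.2 N down at 1.55 m → arm 1.55 m, τ = 137.2 × 1.55 = 212.7 N·m counterclockwise.
Bag of cement: 26 × 9.8 = 254.8 N down at 0.63 m → arm 2.47 m, τ = 254.8 × 2.47 = 629.4 N·m counterclockwise.
Box: 23 × 9.8 = 225.4 N down at 2.6 m → arm 0.5 m, τ = 225.4 × 0.5 = 112.7 N·m counterclockwise.
Net load moment about support B = 954.8 N·m counterclockwise.
Reaction R at support A is upward at 0 m, arm 3.1 m → moment R × 3.1 clockwise.
Balancing moments: R × 3.1 = 954.8, giving R = 308 N.

R_A ≈ 308 N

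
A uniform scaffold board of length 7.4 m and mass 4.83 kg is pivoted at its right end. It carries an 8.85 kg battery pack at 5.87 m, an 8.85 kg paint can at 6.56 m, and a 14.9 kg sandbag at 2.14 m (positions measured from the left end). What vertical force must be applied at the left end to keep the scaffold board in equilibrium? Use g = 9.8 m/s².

Sum moments about the right end (the unknown pivot reaction has zero arm there).
Beam weight: 4.83 × 9.8 = 47.33 N down at 3.7 m → arm 3.7 m, τ = 47.33 × 3.7 = 175.1 N·m counterclockwise.
Battery pack: 8.85 × 9.8 = 86.73 N down at 5.87 m → arm 1.53 m, τ = 86.73 × 1.53 = 132.7 N·m counterclockwise.
Paint can: 8.85 × 9.8 = 86.73 N down at 6.56 m → arm 0.84 m, τ = 86.73 × 0.84 = 72.85 N·m counterclockwise.
Sandbag: 14.9 × 9.8 = 146 N down at 2.14 m → arm 5.26 m, τ = 146 × 5.26 = 768 N·m counterclockwise.
Net moment of the loads = 1149 N·m counterclockwise.
The upward force F acts at the left end, arm 7.4 m, giving F × 7.4 clockwise.
For rotational equilibrium, F × 7.4 = 1149, so F = 1149 / 7.4 = 155 N.

F ≈ 155 N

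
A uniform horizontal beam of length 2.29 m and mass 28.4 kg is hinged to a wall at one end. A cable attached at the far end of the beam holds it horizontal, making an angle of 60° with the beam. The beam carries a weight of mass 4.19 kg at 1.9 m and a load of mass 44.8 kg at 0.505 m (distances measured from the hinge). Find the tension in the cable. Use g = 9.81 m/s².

T ≈ 312 N

About the hinge:
Beam weight: 28.4 × 9.81 = 278.6 N down at 1.145 m → arm 1.145 m, τ = 278.6 × 1.145 = 319 N·m clockwise.
Weight: 4.19 × 9.81 = 41.1 N down at 1.9 m → arm 1.9 m, τ = 41.1 × 1.9 = 78.09 N·m clockwise.
Load: 44.8 × 9.81 = 439.5 N down at 0.505 m → arm 0.505 m, τ = 439.5 × 0.505 = 221.9 N·m clockwise.
Total clockwise load moment = 619 N·m.
The cable tension T acts at 2.29 m; only its component perpendicular to the beam, T sinθ, produces torque. sin 60° = 0.866.
Setting net torque to zero: T × 2.29 × 0.866 = 619 → T = 619 / 1.983 = 312 N.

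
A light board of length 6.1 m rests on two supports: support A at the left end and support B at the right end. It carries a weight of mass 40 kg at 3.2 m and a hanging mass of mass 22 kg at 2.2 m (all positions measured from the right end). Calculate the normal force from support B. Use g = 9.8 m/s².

R_B ≈ 324 N

Sum moments about support A (its reaction then has zero moment arm).
Weight: 40 × 9.8 = 392 N down at 3.2 m → arm 2.9 m, τ = 392 × 2.9 = 1137 N·m clockwise.
Hanging mass: 22 × 9.8 = 215.6 N down at 2.2 m → arm 3.9 m, τ = 215.6 × 3.9 = 840.8 N·m clockwise.
Net load moment about support A = 1978 N·m clockwise.
Reaction R at support B is upward at 0 m, arm 6.1 m → moment R × 6.1 counterclockwise.
Balancing moments: R × 6.1 = 1978, giving R = 324 N.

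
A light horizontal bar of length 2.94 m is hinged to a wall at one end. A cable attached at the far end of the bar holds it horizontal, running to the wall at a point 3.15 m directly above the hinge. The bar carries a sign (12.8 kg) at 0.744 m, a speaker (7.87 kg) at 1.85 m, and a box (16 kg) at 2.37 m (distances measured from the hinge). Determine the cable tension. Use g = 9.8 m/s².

Sum moments about the hinge (the unknown hinge reaction has zero arm there).
Sign: 12.8 × 9.8 = 125.4 N down at 0.744 m → arm 0.744 m, τ = 125.4 × 0.744 = 93.3 N·m clockwise.
Speaker: 7.87 × 9.8 = 77.13 N down at 1.85 m → arm 1.85 m, τ = 77.13 × 1.85 = 142.7 N·m clockwise.
Box: 16 × 9.8 = 156.8 N down at 2.37 m → arm 2.37 m, τ = 156.8 × 2.37 = 371.6 N·m clockwise.
Total clockwise load moment = 607.6 N·m.
The cable tension T acts at 2.94 m; only its component perpendicular to the bar, T sinθ, produces torque. sinθ = h/√(h²+d²) = 3.15/√(3.15²+2.94²) = 0.7311.
For rotational equilibrium, T × 2.94 × 0.7311 = 607.6, so T = 607.6 / 2.149 = 283 N.

T ≈ 283 N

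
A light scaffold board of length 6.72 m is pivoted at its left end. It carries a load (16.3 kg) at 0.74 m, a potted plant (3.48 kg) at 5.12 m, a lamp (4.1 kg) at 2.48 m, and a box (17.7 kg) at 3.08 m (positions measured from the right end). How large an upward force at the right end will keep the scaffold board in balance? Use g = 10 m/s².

F ≈ 275 N

Sum moments about the left end (the unknown pivot reaction has zero arm there).
Load: 16.3 × 10 = 163 N down at 0.74 m → arm 5.98 m, τ = 163 × 5.98 = 974.7 N·m clockwise.
Potted plant: 3.48 × 10 = 34.8 N down at 5.12 m → arm 1.6 m, τ = 34.8 × 1.6 = 55.68 N·m clockwise.
Lamp: 4.1 × 10 = 41 N down at 2.48 m → arm 4.24 m, τ = 41 × 4.24 = 173.8 N·m clockwise.
Box: 17.7 × 10 = 177 N down at 3.08 m → arm 3.64 m, τ = 177 × 3.64 = 644.3 N·m clockwise.
Net moment of the loads = 1848 N·m clockwise.
The upward force F acts at the right end, arm 6.72 m, giving F × 6.72 counterclockwise.
Setting net torque to zero: F × 6.72 = 1848 → F = 1848 / 6.72 = 275 N.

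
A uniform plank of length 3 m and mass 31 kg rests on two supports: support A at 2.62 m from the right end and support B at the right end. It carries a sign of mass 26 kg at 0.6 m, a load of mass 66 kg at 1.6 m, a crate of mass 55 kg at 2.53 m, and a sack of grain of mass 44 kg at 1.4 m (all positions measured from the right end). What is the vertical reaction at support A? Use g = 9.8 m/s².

Taking torques about support B:
Beam weight: 31 × 9.8 = 303.8 N down at 1.5 m → arm 1.5 m, τ = 303.8 × 1.5 = 455.7 N·m counterclockwise.
Sign: 26 × 9.8 = 254.8 N down at 0.6 m → arm 0.6 m, τ = 254.8 × 0.6 = 152.9 N·m counterclockwise.
Load: 66 × 9.8 = 646.8 N down at 1.6 m → arm 1.6 m, τ = 646.8 × 1.6 = 1035 N·m counterclockwise.
Crate: 55 × 9.8 = 539 N down at 2.53 m → arm 2.53 m, τ = 539 × 2.53 = 1364 N·m counterclockwise.
Sack of grain: 44 × 9.8 = 431.2 N down at 1.4 m → arm 1.4 m, τ = 431.2 × 1.4 = 603.7 N·m counterclockwise.
Net load moment about support B = 3611 N·m counterclockwise.
Reaction R at support A is upward at 2.62 m, arm 2.62 m → moment R × 2.62 clockwise.
For rotational equilibrium, R × 2.62 = 3611, so R = 1380 N.

R_A ≈ 1380 N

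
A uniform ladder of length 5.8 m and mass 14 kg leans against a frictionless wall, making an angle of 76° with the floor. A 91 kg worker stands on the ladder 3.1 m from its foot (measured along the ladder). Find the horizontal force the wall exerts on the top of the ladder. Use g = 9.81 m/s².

About the foot of the ladder:
Ladder weight 14×9.81 = 137.3 N acts at 2.9 m along the ladder; its horizontal arm is 2.9·cos76° = 0.7016 m → τ = 96.33 N·m clockwise.
Worker: 91×9.81 = 892.7 N at 3.1 m → arm 0.75 m → τ = 669.5 N·m clockwise.
Wall normal N acts horizontally at the top; its moment arm is the height L sinθ = 5.8·sin76° = 5.628 m, counterclockwise.
Setting net torque to zero: N × 5.628 = 765.8 → N = 136 N.

N_wall ≈ 136 N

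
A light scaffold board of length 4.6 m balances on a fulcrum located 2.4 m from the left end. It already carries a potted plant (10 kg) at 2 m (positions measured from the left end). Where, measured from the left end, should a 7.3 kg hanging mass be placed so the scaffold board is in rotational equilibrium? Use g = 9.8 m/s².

x ≈ 2.95 m from the left end

Sum moments about the fulcrum (at 2.4 m from the left end) (the support reaction has zero arm there).
Potted plant: 10 × 9.8 = 98 N down at 2 m → arm 0.4 m, τ = 98 × 0.4 = 39.2 N·m counterclockwise.
Net moment of existing loads = 39.2 N·m counterclockwise.
The hanging mass weighs 7.3 × 9.8 = 71.54 N and must supply an equal clockwise moment, so its lever arm about the fulcrum is 39.2 / 71.54 = 0.548 m.
That puts it at 2.4 + 0.548 = 2.95 m from the left end.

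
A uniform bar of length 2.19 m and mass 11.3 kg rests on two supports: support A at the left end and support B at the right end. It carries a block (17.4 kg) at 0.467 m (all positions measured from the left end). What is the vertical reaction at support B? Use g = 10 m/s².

R_B ≈ 93.6 N

About support A:
Beam weight: 11.3 × 10 = 113 N down at 1.095 m → arm 1.095 m, τ = 113 × 1.095 = 123.7 N·m clockwise.
Block: 17.4 × 10 = 174 N down at 0.467 m → arm 0.467 m, τ = 174 × 0.467 = 81.26 N·m clockwise.
Net load moment about support A = 205 N·m clockwise.
Reaction R at support B is upward at 2.19 m, arm 2.19 m → moment R × 2.19 counterclockwise.
Στ = 0 ⇒ R × 2.19 = 205 ⇒ R = 93.6 N.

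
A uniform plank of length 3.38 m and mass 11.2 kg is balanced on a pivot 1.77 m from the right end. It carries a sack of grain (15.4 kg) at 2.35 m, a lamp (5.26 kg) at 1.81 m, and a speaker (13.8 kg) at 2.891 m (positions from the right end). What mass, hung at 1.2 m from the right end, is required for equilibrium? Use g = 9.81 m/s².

Sum moments about the pivot (at 1.77 m from the right end) (the support reaction has zero arm there).
Beam weight: 11.2 × 9.81 = 109.9 N down at 1.69 m → arm 0.08 m, τ = 109.9 × 0.08 = 8.792 N·m clockwise.
Sack of grain: 15.4 × 9.81 = 151.1 N down at 2.35 m → arm 0.58 m, τ = 151.1 × 0.58 = 87.64 N·m counterclockwise.
Lamp: 5.26 × 9.81 = 51.6 N down at 1.81 m → arm 0.04 m, τ = 51.6 × 0.04 = 2.064 N·m counterclockwise.
Speaker: 13.8 × 9.81 = 135.4 N down at 2.891 m → arm 1.121 m, τ = 135.4 × 1.121 = 151.8 N·m counterclockwise.
Net moment of known loads = 232.7 N·m counterclockwise.
An unknown mass m at 1.2 m has arm 0.57 m; its moment is m·g·0.57 clockwise.
Setting net torque to zero: m × 9.81 × 0.57 = 232.7 → m = 232.7 / (9.81 × 0.57) = 41.6 kg.

m ≈ 41.6 kg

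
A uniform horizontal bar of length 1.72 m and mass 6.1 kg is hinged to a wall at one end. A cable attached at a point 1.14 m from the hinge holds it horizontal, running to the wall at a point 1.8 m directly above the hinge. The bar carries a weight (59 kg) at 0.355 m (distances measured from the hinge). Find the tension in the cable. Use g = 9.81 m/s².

Take moments about the hinge.
Beam weight: 6.1 × 9.81 = 59.84 N down at 0.86 m → arm 0.86 m, τ = 59.84 × 0.86 = 51.46 N·m clockwise.
Weight: 59 × 9.81 = 578.8 N down at 0.355 m → arm 0.355 m, τ = 578.8 × 0.355 = 205.5 N·m clockwise.
Total clockwise load moment = 257 N·m.
The cable tension T acts at 1.14 m; only its component perpendicular to the bar, T sinθ, produces torque. sinθ = h/√(h²+d²) = 1.8/√(1.8²+1.14²) = 0.8448.
For rotational equilibrium, T × 1.14 × 0.8448 = 257, so T = 257 / 0.9631 = 267 N.

T ≈ 267 N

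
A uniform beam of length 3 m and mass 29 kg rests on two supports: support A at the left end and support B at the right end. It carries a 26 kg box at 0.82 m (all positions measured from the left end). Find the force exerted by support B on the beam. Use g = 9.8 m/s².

Choose support A as the axis so its reaction then has zero moment arm.
Beam weight: 29 × 9.8 = 284.2 N down at 1.5 m → arm 1.5 m, τ = 284.2 × 1.5 = 426.3 N·m clockwise.
Box: 26 × 9.8 = 254.8 N down at 0.82 m → arm 0.82 m, τ = 254.8 × 0.82 = 208.9 N·m clockwise.
Net load moment about support A = 635.2 N·m clockwise.
Reaction R at support B is upward at 3 m, arm 3 m → moment R × 3 counterclockwise.
Στ = 0 ⇒ R × 3 = 635.2 ⇒ R = 212 N.

R_B ≈ 212 N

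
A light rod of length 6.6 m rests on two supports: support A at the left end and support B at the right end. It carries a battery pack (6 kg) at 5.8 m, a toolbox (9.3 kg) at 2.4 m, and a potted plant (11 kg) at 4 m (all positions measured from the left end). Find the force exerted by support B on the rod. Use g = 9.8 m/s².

R_B ≈ 150 N

Taking torques about support A:
Battery pack: 6 × 9.8 = 58.8 N down at 5.8 m → arm 5.8 m, τ = 58.8 × 5.8 = 341 N·m clockwise.
Toolbox: 9.3 × 9.8 = 91.14 N down at 2.4 m → arm 2.4 m, τ = 91.14 × 2.4 = 218.7 N·m clockwise.
Potted plant: 11 × 9.8 = 107.8 N down at 4 m → arm 4 m, τ = 107.8 × 4 = 431.2 N·m clockwise.
Net load moment about support A = 990.9 N·m clockwise.
Reaction R at support B is upward at 6.6 m, arm 6.6 m → moment R × 6.6 counterclockwise.
Balancing moments: R × 6.6 = 990.9, giving R = 150 N.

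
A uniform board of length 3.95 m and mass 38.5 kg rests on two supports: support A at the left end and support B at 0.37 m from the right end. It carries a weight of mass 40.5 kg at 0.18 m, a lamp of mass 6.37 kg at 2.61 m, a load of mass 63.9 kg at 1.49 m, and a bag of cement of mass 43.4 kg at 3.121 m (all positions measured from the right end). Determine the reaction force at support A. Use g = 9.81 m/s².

Choose support B as the axis so its reaction then has zero moment arm.
Beam weight: 38.5 × 9.81 = 377.7 N down at 1.975 m → arm 1.605 m, τ = 377.7 × 1.605 = 606.2 N·m counterclockwise.
Weight: 40.5 × 9.81 = 397.3 N down at 0.18 m → arm 0.19 m, τ = 397.3 × 0.19 = 75.49 N·m clockwise.
Lamp: 6.37 × 9.81 = 62.49 N down at 2.61 m → arm 2.24 m, τ = 62.49 × 2.24 = 140 N·m counterclockwise.
Load: 63.9 × 9.81 = 626.9 N down at 1.49 m → arm 1.12 m, τ = 626.9 × 1.12 = 702.1 N·m counterclockwise.
Bag of cement: 43.4 × 9.81 = 425.8 N down at 3.121 m → arm 2.751 m, τ = 425.8 × 2.751 = 1171 N·m counterclockwise.
Net load moment about support B = 2544 N·m counterclockwise.
Reaction R at support A is upward at 3.95 m, arm 3.58 m → moment R × 3.58 clockwise.
Στ = 0 ⇒ R × 3.58 = 2544 ⇒ R = 711 N.

R_A ≈ 711 N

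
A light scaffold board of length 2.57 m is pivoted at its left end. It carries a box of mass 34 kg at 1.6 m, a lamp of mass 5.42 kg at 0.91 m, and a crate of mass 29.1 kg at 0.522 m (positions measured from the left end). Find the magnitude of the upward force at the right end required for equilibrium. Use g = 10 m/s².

F ≈ 290 N

Sum moments about the left end (the unknown pivot reaction has zero arm there).
Box: 34 × 10 = 340 N down at 1.6 m → arm 1.6 m, τ = 340 × 1.6 = 544 N·m clockwise.
Lamp: 5.42 × 10 = 54.2 N down at 0.91 m → arm 0.91 m, τ = 54.2 × 0.91 = 49.32 N·m clockwise.
Crate: 29.1 × 10 = 291 N down at 0.522 m → arm 0.522 m, τ = 291 × 0.522 = 151.9 N·m clockwise.
Net moment of the loads = 745.2 N·m clockwise.
The upward force F acts at the right end, arm 2.57 m, giving F × 2.57 counterclockwise.
Setting net torque to zero: F × 2.57 = 745.2 → F = 745.2 / 2.57 = 290 N.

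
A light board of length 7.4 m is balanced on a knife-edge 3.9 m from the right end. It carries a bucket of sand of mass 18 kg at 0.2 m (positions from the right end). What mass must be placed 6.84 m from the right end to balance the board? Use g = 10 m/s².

Sum moments about the knife-edge (at 3.9 m from the right end) (the support reaction has zero arm there).
Bucket of sand: 18 × 10 = 180 N down at 0.2 m → arm 3.7 m, τ = 180 × 3.7 = 666 N·m clockwise.
Net moment of known loads = 666 N·m clockwise.
An unknown mass m at 6.84 m has arm 2.94 m; its moment is m·g·2.94 counterclockwise.
For rotational equilibrium, m × 10 × 2.94 = 666, so m = 666 / (10 × 2.94) = 22.7 kg.

m ≈ 22.7 kg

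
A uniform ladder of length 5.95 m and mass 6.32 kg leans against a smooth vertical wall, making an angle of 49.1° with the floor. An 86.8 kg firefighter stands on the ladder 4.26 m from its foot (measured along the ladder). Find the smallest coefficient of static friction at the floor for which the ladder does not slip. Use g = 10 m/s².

μ_min ≈ 0.607

Take moments about the foot of the ladder.
Ladder weight 6.32×10 = 63.2 N acts at 2.975 m along the ladder; its horizontal arm is 2.975·cos49.1° = 1.948 m → τ = 123.1 N·m clockwise.
Firefighter: 86.8×10 = 868 N at 4.26 m → arm 2.789 m → τ = 2421 N·m clockwise.
Wall normal N acts horizontally at the top; its moment arm is the height L sinθ = 5.95·sin49.1° = 4.497 m, counterclockwise.
Balancing moments: N × 4.497 = 2544, giving N = 565.7 N.
ΣFx = 0 ⇒ f = N_wall = 565.7 N. ΣFy = 0 ⇒ N_floor = 931.2 N.
μ_min = f / N_floor = 565.7 / 931.2 = 0.607.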